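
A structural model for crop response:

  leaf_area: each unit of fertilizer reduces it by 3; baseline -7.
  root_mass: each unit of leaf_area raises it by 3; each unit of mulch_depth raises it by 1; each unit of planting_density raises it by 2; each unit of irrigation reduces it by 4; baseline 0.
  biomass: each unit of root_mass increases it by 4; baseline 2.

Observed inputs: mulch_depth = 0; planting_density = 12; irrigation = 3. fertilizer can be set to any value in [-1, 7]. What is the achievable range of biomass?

Substituting into the root_mass equation gives root_mass = -9*fertilizer - 9.
Substituting into the biomass equation gives biomass = -36*fertilizer - 34.
Linear in fertilizer, so extremes are at the endpoints: fertilizer = -1 gives biomass = 2; fertilizer = 7 gives biomass = -286.

-286 to 2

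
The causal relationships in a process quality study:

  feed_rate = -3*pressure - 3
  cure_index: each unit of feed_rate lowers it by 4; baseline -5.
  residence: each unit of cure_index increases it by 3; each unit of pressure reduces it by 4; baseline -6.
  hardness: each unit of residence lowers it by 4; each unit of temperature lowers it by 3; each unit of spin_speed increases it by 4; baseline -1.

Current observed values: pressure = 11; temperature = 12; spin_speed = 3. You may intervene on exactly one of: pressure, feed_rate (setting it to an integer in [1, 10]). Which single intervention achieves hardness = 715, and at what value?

set feed_rate = 10

Intervening on pressure: hardness = -128*pressure - 85. Reaching 715 requires pressure = -25/4, not an integer.
Intervening on feed_rate: with other inputs at their observed values, hardness = 48*feed_rate + 235. Solving for 715 gives feed_rate = 10, within [1, 10].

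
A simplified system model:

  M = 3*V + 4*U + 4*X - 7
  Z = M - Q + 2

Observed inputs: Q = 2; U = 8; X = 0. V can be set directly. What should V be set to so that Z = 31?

Substituting into the M equation gives M = 3*V + 25.
Z becomes 3*V + 25.
Solve 3*V + 25 = 31: V = (31 - 25) / 3 = 2.

V = 2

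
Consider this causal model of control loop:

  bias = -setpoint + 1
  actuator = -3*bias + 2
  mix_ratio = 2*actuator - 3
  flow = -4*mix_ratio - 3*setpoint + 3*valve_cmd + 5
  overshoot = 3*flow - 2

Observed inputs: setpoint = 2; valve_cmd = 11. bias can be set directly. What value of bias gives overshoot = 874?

bias = 11

Intervening on bias fixes its value directly, overriding its dependence on setpoint.
Substituting into the mix_ratio equation gives mix_ratio = -6*bias + 1.
Substituting into the flow equation gives flow = 24*bias + 28.
Substituting into the overshoot equation gives overshoot = 72*bias + 82.
Solve 72*bias + 82 = 874: bias = (874 - 82) / 72 = 11.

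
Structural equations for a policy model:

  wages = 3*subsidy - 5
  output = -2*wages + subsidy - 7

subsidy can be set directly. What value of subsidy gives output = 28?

subsidy = -5

Substituting into the output equation gives output = -5*subsidy + 3.
Solve -5*subsidy + 3 = 28: subsidy = (28 - 3) / -5 = -5.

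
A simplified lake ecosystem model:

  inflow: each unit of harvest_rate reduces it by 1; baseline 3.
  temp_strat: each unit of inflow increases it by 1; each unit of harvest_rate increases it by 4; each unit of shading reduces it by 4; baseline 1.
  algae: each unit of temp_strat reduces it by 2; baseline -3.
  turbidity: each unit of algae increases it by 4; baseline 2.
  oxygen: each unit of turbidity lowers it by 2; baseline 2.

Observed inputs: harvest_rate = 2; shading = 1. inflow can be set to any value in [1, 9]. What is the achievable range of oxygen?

Intervening on inflow fixes its value directly, overriding its dependence on harvest_rate.
Substituting into the temp_strat equation gives temp_strat = inflow + 5.
algae becomes -2*inflow - 13.
turbidity becomes -8*inflow - 50.
This gives oxygen = 16*inflow + 102.
Linear in inflow, so extremes are at the endpoints: inflow = 1 gives oxygen = 118; inflow = 9 gives oxygen = 246.

118 to 246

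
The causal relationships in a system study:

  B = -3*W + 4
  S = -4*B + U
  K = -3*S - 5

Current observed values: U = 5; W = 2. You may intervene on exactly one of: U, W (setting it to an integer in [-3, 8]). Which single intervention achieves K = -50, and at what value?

set U = 7

Intervening on U: with other inputs at their observed values, K = -3*U - 29. Solving for -50 gives U = 7, within [-3, 8].
Intervening on W: K = -36*W + 28. Reaching -50 requires W = 13/6, not an integer.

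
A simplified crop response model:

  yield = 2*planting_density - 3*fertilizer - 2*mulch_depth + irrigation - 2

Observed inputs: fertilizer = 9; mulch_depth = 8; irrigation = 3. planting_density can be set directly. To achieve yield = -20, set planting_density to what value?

Substituting into the yield equation gives yield = 2*planting_density - 42.
Solve 2*planting_density - 42 = -20: planting_density = (-20 + 42) / 2 = 11.

planting_density = 11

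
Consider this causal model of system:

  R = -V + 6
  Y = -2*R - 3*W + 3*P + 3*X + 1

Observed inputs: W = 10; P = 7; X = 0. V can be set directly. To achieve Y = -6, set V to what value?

V = 7

Substituting into the Y equation gives Y = 2*V - 20.
Solve 2*V - 20 = -6: V = (-6 + 20) / 2 = 7.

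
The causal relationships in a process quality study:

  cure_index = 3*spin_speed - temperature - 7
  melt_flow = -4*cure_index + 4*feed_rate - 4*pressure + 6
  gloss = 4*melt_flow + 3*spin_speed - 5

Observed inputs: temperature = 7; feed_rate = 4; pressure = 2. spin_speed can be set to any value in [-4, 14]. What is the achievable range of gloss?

Substituting into the cure_index equation gives cure_index = 3*spin_speed - 14.
melt_flow becomes -12*spin_speed + 70.
Substituting into the gloss equation gives gloss = -45*spin_speed + 275.
Linear in spin_speed, so extremes are at the endpoints: spin_speed = -4 gives gloss = 455; spin_speed = 14 gives gloss = -355.

-355 to 455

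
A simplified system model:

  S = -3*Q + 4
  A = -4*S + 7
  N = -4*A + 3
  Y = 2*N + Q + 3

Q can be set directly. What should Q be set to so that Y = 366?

Substituting into the A equation gives A = 12*Q - 9.
Substituting into the N equation gives N = -48*Q + 39.
Substituting into the Y equation gives Y = -95*Q + 81.
Solve -95*Q + 81 = 366: Q = (366 - 81) / -95 = -3.

Q = -3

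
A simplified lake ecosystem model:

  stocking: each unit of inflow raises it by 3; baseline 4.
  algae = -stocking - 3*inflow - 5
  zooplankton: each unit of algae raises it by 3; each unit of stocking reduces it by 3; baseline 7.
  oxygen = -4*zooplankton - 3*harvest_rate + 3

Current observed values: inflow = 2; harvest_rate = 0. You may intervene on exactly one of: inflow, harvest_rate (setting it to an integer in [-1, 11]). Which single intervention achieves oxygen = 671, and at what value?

Intervening on inflow: with other inputs at their observed values, oxygen = 108*inflow + 131. Solving for 671 gives inflow = 5, within [-1, 11].
Intervening on harvest_rate: oxygen = -3*harvest_rate + 347. Reaching 671 requires harvest_rate = -108, outside [-1, 11].

set inflow = 5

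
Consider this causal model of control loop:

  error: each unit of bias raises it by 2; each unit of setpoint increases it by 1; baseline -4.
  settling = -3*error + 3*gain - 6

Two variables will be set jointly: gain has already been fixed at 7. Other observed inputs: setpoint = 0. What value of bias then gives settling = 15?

With gain held at 7:
Substituting into the error equation gives error = 2*bias - 4.
So settling = -6*bias + 27.
Solve -6*bias + 27 = 15: bias = (15 - 27) / -6 = 2.

bias = 2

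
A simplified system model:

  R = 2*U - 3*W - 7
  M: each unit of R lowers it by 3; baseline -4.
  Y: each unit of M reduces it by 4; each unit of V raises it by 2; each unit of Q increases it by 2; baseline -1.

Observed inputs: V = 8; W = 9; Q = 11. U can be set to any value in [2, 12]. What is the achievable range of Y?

Substituting into the R equation gives R = 2*U - 34.
Substituting into the M equation gives M = -6*U + 98.
Substituting into the Y equation gives Y = 24*U - 355.
Linear in U, so extremes are at the endpoints: U = 2 gives Y = -307; U = 12 gives Y = -67.

-307 to -67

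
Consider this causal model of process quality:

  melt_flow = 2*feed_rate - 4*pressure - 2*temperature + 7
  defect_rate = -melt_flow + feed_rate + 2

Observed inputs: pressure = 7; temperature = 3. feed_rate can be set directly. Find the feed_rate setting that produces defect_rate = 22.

Substituting into the melt_flow equation gives melt_flow = 2*feed_rate - 27.
Substituting into the defect_rate equation gives defect_rate = -feed_rate + 29.
Solve -feed_rate + 29 = 22: feed_rate = (22 - 29) / -1 = 7.

feed_rate = 7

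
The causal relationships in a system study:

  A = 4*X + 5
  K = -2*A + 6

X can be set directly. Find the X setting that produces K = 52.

Substituting into the K equation gives K = -8*X - 4.
Solve -8*X - 4 = 52: X = (52 + 4) / -8 = -7.

X = -7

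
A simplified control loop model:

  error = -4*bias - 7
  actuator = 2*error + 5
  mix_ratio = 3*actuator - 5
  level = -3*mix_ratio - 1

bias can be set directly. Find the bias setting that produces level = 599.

bias = 7

Substituting into the actuator equation gives actuator = -8*bias - 9.
So mix_ratio = -24*bias - 32.
This gives level = 72*bias + 95.
Solve 72*bias + 95 = 599: bias = (599 - 95) / 72 = 7.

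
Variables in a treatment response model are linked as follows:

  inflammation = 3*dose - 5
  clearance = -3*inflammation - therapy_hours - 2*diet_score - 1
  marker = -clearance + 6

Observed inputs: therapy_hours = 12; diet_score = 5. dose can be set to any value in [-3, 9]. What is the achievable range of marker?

-13 to 95

Substituting into the clearance equation gives clearance = -9*dose - 8.
This gives marker = 9*dose + 14.
Linear in dose, so extremes are at the endpoints: dose = -3 gives marker = -13; dose = 9 gives marker = 95.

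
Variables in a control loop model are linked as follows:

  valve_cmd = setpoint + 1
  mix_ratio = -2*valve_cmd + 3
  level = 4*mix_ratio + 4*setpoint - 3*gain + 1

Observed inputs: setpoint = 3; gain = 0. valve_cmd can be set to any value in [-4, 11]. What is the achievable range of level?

-63 to 57

Intervening on valve_cmd fixes its value directly, overriding its dependence on setpoint.
Substituting into the level equation gives level = -8*valve_cmd + 25.
Linear in valve_cmd, so extremes are at the endpoints: valve_cmd = -4 gives level = 57; valve_cmd = 11 gives level = -63.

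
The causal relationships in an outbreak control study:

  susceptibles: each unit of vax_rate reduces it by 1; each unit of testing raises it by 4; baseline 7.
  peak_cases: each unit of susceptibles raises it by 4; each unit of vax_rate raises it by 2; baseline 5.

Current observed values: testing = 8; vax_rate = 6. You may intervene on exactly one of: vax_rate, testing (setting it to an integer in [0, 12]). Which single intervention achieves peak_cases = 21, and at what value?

set testing = 0

Intervening on vax_rate: peak_cases = -2*vax_rate + 161. Reaching 21 requires vax_rate = 70, outside [0, 12].
Intervening on testing: with other inputs at their observed values, peak_cases = 16*testing + 21. Solving for 21 gives testing = 0, within [0, 12].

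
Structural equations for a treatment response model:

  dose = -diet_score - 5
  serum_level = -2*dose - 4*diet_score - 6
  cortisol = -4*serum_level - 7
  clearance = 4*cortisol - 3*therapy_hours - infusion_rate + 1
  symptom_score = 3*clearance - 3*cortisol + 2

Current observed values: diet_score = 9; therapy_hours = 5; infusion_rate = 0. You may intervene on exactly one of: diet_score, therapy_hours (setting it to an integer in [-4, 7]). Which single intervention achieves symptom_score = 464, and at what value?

set therapy_hours = -2

Intervening on diet_score: symptom_score = 72*diet_score - 247. Reaching 464 requires diet_score = 79/8, not an integer.
Intervening on therapy_hours: with other inputs at their observed values, symptom_score = -9*therapy_hours + 446. Solving for 464 gives therapy_hours = -2, within [-4, 7].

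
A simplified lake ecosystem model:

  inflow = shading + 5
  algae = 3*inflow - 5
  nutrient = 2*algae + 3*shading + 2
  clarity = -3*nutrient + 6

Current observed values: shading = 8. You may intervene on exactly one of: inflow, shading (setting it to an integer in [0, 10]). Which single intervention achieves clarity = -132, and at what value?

Intervening on inflow: with other inputs at their observed values, clarity = -18*inflow - 42. Solving for -132 gives inflow = 5, within [0, 10].
Intervening on shading: clarity = -27*shading - 60. Reaching -132 requires shading = 8/3, not an integer.

set inflow = 5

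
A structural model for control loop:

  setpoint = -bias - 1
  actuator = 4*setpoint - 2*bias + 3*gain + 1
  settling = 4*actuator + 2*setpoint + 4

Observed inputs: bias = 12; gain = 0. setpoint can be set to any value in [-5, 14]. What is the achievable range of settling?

Intervening on setpoint fixes its value directly, overriding its dependence on bias.
Substituting into the actuator equation gives actuator = 4*setpoint - 23.
Substituting into the settling equation gives settling = 18*setpoint - 88.
Linear in setpoint, so extremes are at the endpoints: setpoint = -5 gives settling = -178; setpoint = 14 gives settling = 164.

-178 to 164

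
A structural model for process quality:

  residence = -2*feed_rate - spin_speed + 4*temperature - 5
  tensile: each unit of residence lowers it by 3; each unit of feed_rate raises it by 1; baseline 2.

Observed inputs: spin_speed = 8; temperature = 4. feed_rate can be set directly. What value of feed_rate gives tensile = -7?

feed_rate = 0

Substituting into the residence equation gives residence = -2*feed_rate + 3.
Substituting into the tensile equation gives tensile = 7*feed_rate - 7.
Solve 7*feed_rate - 7 = -7: feed_rate = (-7 + 7) / 7 = 0.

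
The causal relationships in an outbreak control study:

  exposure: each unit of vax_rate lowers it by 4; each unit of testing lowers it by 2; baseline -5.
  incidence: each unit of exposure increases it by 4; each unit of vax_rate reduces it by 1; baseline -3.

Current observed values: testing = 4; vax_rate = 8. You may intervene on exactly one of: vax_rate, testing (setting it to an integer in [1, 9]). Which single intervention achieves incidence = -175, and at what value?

Intervening on vax_rate: incidence = -17*vax_rate - 55. Reaching -175 requires vax_rate = 120/17, not an integer.
Intervening on testing: with other inputs at their observed values, incidence = -8*testing - 159. Solving for -175 gives testing = 2, within [1, 9].

set testing = 2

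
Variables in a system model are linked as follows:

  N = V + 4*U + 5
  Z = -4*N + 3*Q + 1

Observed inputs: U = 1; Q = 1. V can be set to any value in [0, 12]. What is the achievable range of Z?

-80 to -32

Substituting into the N equation gives N = V + 9.
Substituting into the Z equation gives Z = -4*V - 32.
Linear in V, so extremes are at the endpoints: V = 0 gives Z = -32; V = 12 gives Z = -80.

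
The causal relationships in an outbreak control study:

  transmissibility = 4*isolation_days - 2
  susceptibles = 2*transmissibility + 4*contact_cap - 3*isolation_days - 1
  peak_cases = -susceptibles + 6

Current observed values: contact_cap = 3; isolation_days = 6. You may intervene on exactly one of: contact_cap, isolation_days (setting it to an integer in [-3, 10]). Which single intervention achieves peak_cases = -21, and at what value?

set isolation_days = 4

Intervening on contact_cap: peak_cases = -4*contact_cap - 19. Reaching -21 requires contact_cap = 1/2, not an integer.
Intervening on isolation_days: with other inputs at their observed values, peak_cases = -5*isolation_days - 1. Solving for -21 gives isolation_days = 4, within [-3, 10].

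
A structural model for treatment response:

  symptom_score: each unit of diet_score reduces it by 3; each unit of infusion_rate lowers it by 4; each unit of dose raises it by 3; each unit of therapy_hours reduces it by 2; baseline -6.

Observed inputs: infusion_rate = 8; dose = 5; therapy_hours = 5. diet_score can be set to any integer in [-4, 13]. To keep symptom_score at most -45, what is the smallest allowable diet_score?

diet_score = 4

Substituting into the symptom_score equation gives symptom_score = -3*diet_score - 33.
Require -3*diet_score - 33 ≤ -45, so diet_score ≥ 4.
The smallest integer in [-4, 13] satisfying this is 4.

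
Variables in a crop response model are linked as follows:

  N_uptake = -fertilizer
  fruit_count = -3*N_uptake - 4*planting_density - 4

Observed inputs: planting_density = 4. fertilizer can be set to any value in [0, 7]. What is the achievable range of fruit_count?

Substituting into the fruit_count equation gives fruit_count = 3*fertilizer - 20.
Linear in fertilizer, so extremes are at the endpoints: fertilizer = 0 gives fruit_count = -20; fertilizer = 7 gives fruit_count = 1.

-20 to 1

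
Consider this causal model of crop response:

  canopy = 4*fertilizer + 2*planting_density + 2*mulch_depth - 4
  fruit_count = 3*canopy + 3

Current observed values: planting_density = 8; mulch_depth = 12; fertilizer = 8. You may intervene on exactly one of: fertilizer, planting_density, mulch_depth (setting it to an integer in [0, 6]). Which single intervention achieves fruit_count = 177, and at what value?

Intervening on fertilizer: fruit_count = 12*fertilizer + 111. Reaching 177 requires fertilizer = 11/2, not an integer.
Intervening on planting_density: with other inputs at their observed values, fruit_count = 6*planting_density + 159. Solving for 177 gives planting_density = 3, within [0, 6].
Intervening on mulch_depth: fruit_count = 6*mulch_depth + 135. Reaching 177 requires mulch_depth = 7, outside [0, 6].

set planting_density = 3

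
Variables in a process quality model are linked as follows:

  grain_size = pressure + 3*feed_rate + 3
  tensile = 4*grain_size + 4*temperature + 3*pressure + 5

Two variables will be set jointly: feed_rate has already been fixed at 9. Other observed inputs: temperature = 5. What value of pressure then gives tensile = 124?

With feed_rate held at 9:
Substituting into the grain_size equation gives grain_size = pressure + 30.
This gives tensile = 7*pressure + 145.
Solve 7*pressure + 145 = 124: pressure = (124 - 145) / 7 = -3.

pressure = -3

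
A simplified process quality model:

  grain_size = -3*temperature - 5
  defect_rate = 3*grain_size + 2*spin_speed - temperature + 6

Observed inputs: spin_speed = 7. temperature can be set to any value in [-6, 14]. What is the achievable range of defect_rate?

Substituting into the defect_rate equation gives defect_rate = -10*temperature + 5.
Linear in temperature, so extremes are at the endpoints: temperature = -6 gives defect_rate = 65; temperature = 14 gives defect_rate = -135.

-135 to 65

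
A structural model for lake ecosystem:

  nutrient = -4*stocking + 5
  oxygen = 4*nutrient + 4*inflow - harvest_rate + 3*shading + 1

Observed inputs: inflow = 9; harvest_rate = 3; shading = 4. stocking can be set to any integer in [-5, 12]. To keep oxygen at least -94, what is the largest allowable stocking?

Substituting into the oxygen equation gives oxygen = -16*stocking + 66.
Require -16*stocking + 66 ≥ -94, so stocking ≤ 10.
The largest integer in [-5, 12] satisfying this is 10.

stocking = 10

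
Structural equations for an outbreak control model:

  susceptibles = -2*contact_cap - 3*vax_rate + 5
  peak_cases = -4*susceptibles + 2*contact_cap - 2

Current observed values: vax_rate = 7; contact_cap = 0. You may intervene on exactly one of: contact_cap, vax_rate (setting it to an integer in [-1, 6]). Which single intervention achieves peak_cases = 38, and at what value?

Intervening on contact_cap: peak_cases = 10*contact_cap + 62. Reaching 38 requires contact_cap = -12/5, not an integer.
Intervening on vax_rate: with other inputs at their observed values, peak_cases = 12*vax_rate - 22. Solving for 38 gives vax_rate = 5, within [-1, 6].

set vax_rate = 5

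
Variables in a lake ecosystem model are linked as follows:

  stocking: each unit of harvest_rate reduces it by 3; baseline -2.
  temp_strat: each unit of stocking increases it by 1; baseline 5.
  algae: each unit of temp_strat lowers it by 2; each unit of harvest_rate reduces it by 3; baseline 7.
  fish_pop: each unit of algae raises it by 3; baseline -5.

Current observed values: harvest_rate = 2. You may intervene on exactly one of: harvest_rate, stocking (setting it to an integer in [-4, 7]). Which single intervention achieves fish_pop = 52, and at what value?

set harvest_rate = 6

Intervening on harvest_rate: with other inputs at their observed values, fish_pop = 9*harvest_rate - 2. Solving for 52 gives harvest_rate = 6, within [-4, 7].
Intervening on stocking: fish_pop = -6*stocking - 32. Reaching 52 requires stocking = -14, outside [-4, 7].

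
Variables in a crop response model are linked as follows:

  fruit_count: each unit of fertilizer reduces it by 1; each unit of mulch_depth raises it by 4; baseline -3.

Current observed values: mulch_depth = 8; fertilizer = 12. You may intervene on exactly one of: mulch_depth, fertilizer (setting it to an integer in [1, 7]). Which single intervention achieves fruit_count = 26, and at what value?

Intervening on mulch_depth: fruit_count = 4*mulch_depth - 15. Reaching 26 requires mulch_depth = 41/4, not an integer.
Intervening on fertilizer: with other inputs at their observed values, fruit_count = -fertilizer + 29. Solving for 26 gives fertilizer = 3, within [1, 7].

set fertilizer = 3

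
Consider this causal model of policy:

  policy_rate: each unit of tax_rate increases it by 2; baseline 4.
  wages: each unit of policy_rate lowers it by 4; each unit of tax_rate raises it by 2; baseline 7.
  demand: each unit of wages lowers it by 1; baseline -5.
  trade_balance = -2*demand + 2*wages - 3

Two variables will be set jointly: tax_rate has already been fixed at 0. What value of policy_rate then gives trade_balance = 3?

With tax_rate held at 0:
Intervening on policy_rate fixes its value directly, overriding its dependence on tax_rate.
Substituting into the wages equation gives wages = -4*policy_rate + 7.
So demand = 4*policy_rate - 12.
So trade_balance = -16*policy_rate + 35.
Solve -16*policy_rate + 35 = 3: policy_rate = (3 - 35) / -16 = 2.

policy_rate = 2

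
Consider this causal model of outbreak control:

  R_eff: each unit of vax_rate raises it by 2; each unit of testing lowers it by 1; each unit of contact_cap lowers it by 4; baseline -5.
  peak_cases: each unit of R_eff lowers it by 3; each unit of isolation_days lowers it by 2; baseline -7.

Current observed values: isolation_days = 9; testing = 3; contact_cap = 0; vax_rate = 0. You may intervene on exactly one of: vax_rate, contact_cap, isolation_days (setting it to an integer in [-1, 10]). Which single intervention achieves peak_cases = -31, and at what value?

Intervening on vax_rate: with other inputs at their observed values, peak_cases = -6*vax_rate - 1. Solving for -31 gives vax_rate = 5, within [-1, 10].
Intervening on contact_cap: peak_cases = 12*contact_cap - 1. Reaching -31 requires contact_cap = -5/2, not an integer.
Intervening on isolation_days: peak_cases = -2*isolation_days + 17. Reaching -31 requires isolation_days = 24, outside [-1, 10].

set vax_rate = 5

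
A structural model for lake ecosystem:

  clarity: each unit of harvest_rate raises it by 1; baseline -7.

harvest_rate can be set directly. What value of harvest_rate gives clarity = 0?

harvest_rate = 7

Solve harvest_rate - 7 = 0: harvest_rate = (0 + 7) / 1 = 7.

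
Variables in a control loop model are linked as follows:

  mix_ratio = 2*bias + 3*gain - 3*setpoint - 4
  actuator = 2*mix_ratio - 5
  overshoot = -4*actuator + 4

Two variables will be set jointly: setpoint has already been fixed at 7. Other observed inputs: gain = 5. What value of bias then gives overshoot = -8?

With setpoint held at 7:
Substituting into the mix_ratio equation gives mix_ratio = 2*bias - 10.
Substituting into the actuator equation gives actuator = 4*bias - 25.
Substituting into the overshoot equation gives overshoot = -16*bias + 104.
Solve -16*bias + 104 = -8: bias = (-8 - 104) / -16 = 7.

bias = 7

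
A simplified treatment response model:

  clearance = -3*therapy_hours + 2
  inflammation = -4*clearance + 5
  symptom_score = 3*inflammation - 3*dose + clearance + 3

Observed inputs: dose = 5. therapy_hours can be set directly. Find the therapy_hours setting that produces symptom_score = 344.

therapy_hours = 11

Substituting into the inflammation equation gives inflammation = 12*therapy_hours - 3.
So symptom_score = 33*therapy_hours - 19.
Solve 33*therapy_hours - 19 = 344: therapy_hours = (344 + 19) / 33 = 11.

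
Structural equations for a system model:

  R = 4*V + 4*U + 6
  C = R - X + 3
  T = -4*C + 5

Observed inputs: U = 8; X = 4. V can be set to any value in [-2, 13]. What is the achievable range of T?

-351 to -111

Substituting into the R equation gives R = 4*V + 38.
So C = 4*V + 37.
Substituting into the T equation gives T = -16*V - 143.
Linear in V, so extremes are at the endpoints: V = -2 gives T = -111; V = 13 gives T = -351.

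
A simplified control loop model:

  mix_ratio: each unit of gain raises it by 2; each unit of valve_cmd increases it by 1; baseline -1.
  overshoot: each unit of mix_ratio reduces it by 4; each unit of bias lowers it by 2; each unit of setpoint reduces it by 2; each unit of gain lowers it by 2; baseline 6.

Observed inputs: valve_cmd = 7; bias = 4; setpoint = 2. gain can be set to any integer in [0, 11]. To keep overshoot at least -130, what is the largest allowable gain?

Substituting into the mix_ratio equation gives mix_ratio = 2*gain + 6.
Substituting into the overshoot equation gives overshoot = -10*gain - 30.
Require -10*gain - 30 ≥ -130, so gain ≤ 10.
The largest integer in [0, 11] satisfying this is 10.

gain = 10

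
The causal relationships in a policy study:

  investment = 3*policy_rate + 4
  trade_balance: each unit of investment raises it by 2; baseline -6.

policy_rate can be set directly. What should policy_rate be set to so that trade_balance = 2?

Substituting into the trade_balance equation gives trade_balance = 6*policy_rate + 2.
Solve 6*policy_rate + 2 = 2: policy_rate = (2 - 2) / 6 = 0.

policy_rate = 0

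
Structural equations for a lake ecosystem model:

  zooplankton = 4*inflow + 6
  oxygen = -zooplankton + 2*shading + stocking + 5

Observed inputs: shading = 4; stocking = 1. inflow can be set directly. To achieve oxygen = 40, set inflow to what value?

inflow = -8

Substituting into the oxygen equation gives oxygen = -4*inflow + 8.
Solve -4*inflow + 8 = 40: inflow = (40 - 8) / -4 = -8.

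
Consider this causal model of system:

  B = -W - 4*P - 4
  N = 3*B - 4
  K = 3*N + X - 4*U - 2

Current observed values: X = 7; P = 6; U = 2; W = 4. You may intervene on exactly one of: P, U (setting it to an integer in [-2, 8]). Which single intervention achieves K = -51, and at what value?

Intervening on P: with other inputs at their observed values, K = -36*P - 87. Solving for -51 gives P = -1, within [-2, 8].
Intervening on U: K = -4*U - 295. Reaching -51 requires U = -61, outside [-2, 8].

set P = -1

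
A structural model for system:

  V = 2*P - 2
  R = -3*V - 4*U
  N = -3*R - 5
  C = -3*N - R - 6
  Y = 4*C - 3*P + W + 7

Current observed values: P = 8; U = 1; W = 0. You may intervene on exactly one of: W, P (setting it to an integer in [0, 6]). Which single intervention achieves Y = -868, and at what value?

Intervening on W: Y = W - 1453. Reaching -868 requires W = 585, outside [0, 6].
Intervening on P: with other inputs at their observed values, Y = -195*P + 107. Solving for -868 gives P = 5, within [0, 6].

set P = 5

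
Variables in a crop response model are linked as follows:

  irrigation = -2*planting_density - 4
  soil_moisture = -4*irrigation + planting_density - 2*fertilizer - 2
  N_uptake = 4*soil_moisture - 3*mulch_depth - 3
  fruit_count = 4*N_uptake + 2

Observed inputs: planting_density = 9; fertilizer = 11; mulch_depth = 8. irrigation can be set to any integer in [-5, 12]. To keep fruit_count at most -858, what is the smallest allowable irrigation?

Intervening on irrigation fixes its value directly, overriding its dependence on planting_density.
Substituting into the soil_moisture equation gives soil_moisture = -4*irrigation - 15.
Substituting into the N_uptake equation gives N_uptake = -16*irrigation - 87.
This gives fruit_count = -64*irrigation - 346.
Require -64*irrigation - 346 ≤ -858, so irrigation ≥ 8.
The smallest integer in [-5, 12] satisfying this is 8.

irrigation = 8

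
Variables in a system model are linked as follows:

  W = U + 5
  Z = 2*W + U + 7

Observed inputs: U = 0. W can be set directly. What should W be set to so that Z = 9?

W = 1

Intervening on W fixes its value directly, overriding its dependence on U.
Substituting into the Z equation gives Z = 2*W + 7.
Solve 2*W + 7 = 9: W = (9 - 7) / 2 = 1.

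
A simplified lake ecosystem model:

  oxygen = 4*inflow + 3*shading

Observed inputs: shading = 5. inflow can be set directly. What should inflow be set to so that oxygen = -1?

inflow = -4

Substituting into the oxygen equation gives oxygen = 4*inflow + 15.
Solve 4*inflow + 15 = -1: inflow = (-1 - 15) / 4 = -4.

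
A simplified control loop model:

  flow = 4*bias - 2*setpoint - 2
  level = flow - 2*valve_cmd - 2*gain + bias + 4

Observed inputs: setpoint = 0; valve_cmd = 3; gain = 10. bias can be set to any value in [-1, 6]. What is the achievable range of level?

-29 to 6

Substituting into the flow equation gives flow = 4*bias - 2.
Substituting into the level equation gives level = 5*bias - 24.
Linear in bias, so extremes are at the endpoints: bias = -1 gives level = -29; bias = 6 gives level = 6.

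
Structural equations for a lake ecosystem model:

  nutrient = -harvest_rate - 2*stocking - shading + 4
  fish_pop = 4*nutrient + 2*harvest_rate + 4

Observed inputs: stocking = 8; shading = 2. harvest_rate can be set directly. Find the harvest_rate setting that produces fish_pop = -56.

harvest_rate = 2

Substituting into the nutrient equation gives nutrient = -harvest_rate - 14.
This gives fish_pop = -2*harvest_rate - 52.
Solve -2*harvest_rate - 52 = -56: harvest_rate = (-56 + 52) / -2 = 2.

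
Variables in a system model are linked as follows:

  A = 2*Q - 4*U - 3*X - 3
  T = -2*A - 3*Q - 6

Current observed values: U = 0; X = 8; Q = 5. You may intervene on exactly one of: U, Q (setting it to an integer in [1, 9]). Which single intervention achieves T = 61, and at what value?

Intervening on U: with other inputs at their observed values, T = 8*U + 13. Solving for 61 gives U = 6, within [1, 9].
Intervening on Q: T = -7*Q + 48. Reaching 61 requires Q = -13/7, not an integer.

set U = 6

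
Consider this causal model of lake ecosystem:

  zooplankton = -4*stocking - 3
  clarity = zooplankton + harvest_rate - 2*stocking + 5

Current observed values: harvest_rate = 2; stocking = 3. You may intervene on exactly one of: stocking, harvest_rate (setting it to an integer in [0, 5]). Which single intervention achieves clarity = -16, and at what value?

Intervening on stocking: clarity = -6*stocking + 4. Reaching -16 requires stocking = 10/3, not an integer.
Intervening on harvest_rate: with other inputs at their observed values, clarity = harvest_rate - 16. Solving for -16 gives harvest_rate = 0, within [0, 5].

set harvest_rate = 0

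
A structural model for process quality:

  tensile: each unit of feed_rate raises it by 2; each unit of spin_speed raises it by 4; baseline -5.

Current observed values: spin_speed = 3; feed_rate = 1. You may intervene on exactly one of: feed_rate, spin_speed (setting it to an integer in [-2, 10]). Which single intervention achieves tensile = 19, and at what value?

set feed_rate = 6

Intervening on feed_rate: with other inputs at their observed values, tensile = 2*feed_rate + 7. Solving for 19 gives feed_rate = 6, within [-2, 10].
Intervening on spin_speed: tensile = 4*spin_speed - 3. Reaching 19 requires spin_speed = 11/2, not an integer.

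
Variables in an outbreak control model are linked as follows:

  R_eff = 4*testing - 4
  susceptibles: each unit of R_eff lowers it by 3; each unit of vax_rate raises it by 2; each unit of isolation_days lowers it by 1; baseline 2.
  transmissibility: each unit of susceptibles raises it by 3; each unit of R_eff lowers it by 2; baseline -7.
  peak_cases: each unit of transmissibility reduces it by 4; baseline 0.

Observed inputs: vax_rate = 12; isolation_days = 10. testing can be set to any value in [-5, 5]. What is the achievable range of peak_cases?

Substituting into the susceptibles equation gives susceptibles = -12*testing + 28.
transmissibility becomes -44*testing + 85.
Substituting into the peak_cases equation gives peak_cases = 176*testing - 340.
Linear in testing, so extremes are at the endpoints: testing = -5 gives peak_cases = -1220; testing = 5 gives peak_cases = 540.

-1220 to 540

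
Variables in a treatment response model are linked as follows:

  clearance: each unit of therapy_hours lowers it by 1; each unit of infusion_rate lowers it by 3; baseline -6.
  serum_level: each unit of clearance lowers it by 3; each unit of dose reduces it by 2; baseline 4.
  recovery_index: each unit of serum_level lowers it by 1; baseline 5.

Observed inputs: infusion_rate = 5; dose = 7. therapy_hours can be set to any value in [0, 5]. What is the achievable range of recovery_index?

Substituting into the clearance equation gives clearance = -therapy_hours - 21.
This gives serum_level = 3*therapy_hours + 53.
Substituting into the recovery_index equation gives recovery_index = -3*therapy_hours - 48.
Linear in therapy_hours, so extremes are at the endpoints: therapy_hours = 0 gives recovery_index = -48; therapy_hours = 5 gives recovery_index = -63.

-63 to -48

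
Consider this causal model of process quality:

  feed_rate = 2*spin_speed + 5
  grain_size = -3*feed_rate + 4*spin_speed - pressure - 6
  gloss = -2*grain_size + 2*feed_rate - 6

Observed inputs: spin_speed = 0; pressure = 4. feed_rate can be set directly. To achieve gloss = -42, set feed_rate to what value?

feed_rate = -7

Intervening on feed_rate fixes its value directly, overriding its dependence on spin_speed.
Substituting into the grain_size equation gives grain_size = -3*feed_rate - 10.
gloss becomes 8*feed_rate + 14.
Solve 8*feed_rate + 14 = -42: feed_rate = (-42 - 14) / 8 = -7.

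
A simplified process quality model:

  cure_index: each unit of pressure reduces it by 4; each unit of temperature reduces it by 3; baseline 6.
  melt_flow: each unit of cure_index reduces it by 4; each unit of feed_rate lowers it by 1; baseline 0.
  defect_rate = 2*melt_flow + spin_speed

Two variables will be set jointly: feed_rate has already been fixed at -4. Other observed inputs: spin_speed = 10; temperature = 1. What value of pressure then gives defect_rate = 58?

pressure = 2

With feed_rate held at -4:
Substituting into the cure_index equation gives cure_index = -4*pressure + 3.
melt_flow becomes 16*pressure - 8.
Substituting into the defect_rate equation gives defect_rate = 32*pressure - 6.
Solve 32*pressure - 6 = 58: pressure = (58 + 6) / 32 = 2.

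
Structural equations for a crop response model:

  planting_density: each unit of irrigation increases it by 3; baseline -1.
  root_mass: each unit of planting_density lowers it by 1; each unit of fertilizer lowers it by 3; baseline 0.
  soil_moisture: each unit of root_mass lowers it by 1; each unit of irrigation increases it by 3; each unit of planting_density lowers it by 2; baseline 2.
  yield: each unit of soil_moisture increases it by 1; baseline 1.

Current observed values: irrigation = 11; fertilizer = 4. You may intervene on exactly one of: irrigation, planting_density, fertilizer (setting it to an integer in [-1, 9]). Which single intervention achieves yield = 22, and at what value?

set fertilizer = 6

Intervening on irrigation: the paths from irrigation to yield cancel (net effect zero), leaving yield = 16; 22 is unreachable this way.
Intervening on planting_density: yield = -planting_density + 48. Reaching 22 requires planting_density = 26, outside [-1, 9].
Intervening on fertilizer: with other inputs at their observed values, yield = 3*fertilizer + 4. Solving for 22 gives fertilizer = 6, within [-1, 9].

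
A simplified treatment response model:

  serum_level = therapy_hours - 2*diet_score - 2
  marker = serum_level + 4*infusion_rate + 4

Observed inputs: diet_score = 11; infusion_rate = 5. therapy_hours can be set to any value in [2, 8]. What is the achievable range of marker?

Substituting into the serum_level equation gives serum_level = therapy_hours - 24.
Substituting into the marker equation gives marker = therapy_hours.
Linear in therapy_hours, so extremes are at the endpoints: therapy_hours = 2 gives marker = 2; therapy_hours = 8 gives marker = 8.

2 to 8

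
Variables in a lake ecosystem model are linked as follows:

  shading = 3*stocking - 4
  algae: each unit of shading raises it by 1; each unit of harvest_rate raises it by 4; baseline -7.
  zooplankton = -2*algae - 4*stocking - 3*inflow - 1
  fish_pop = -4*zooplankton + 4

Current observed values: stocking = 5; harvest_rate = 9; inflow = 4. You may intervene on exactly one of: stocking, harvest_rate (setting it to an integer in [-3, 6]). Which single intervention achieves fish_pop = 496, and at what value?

set stocking = 6

Intervening on stocking: with other inputs at their observed values, fish_pop = 40*stocking + 256. Solving for 496 gives stocking = 6, within [-3, 6].
Intervening on harvest_rate: fish_pop = 32*harvest_rate + 168. Reaching 496 requires harvest_rate = 41/4, not an integer.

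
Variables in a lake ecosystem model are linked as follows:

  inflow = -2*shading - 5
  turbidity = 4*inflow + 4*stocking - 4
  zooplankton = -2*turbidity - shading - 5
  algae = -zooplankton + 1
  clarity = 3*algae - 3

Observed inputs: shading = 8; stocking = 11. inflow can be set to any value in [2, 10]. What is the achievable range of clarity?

Intervening on inflow fixes its value directly, overriding its dependence on shading.
Substituting into the turbidity equation gives turbidity = 4*inflow + 40.
This gives zooplankton = -8*inflow - 93.
Substituting into the algae equation gives algae = 8*inflow + 94.
clarity becomes 24*inflow + 279.
Linear in inflow, so extremes are at the endpoints: inflow = 2 gives clarity = 327; inflow = 10 gives clarity = 519.

327 to 519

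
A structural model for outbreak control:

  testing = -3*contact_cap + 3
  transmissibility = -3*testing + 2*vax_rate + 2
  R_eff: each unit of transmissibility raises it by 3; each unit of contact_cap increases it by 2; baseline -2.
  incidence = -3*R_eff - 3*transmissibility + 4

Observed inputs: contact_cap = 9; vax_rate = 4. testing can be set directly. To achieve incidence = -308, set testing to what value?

Intervening on testing fixes its value directly, overriding its dependence on contact_cap.
Substituting into the transmissibility equation gives transmissibility = -3*testing + 10.
Substituting into the R_eff equation gives R_eff = -9*testing + 46.
This gives incidence = 36*testing - 164.
Solve 36*testing - 164 = -308: testing = (-308 + 164) / 36 = -4.

testing = -4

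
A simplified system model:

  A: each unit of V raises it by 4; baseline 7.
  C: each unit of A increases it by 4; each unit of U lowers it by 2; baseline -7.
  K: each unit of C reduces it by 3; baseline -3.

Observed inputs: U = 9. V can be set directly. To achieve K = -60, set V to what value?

V = 1

Substituting into the C equation gives C = 16*V + 3.
K becomes -48*V - 12.
Solve -48*V - 12 = -60: V = (-60 + 12) / -48 = 1.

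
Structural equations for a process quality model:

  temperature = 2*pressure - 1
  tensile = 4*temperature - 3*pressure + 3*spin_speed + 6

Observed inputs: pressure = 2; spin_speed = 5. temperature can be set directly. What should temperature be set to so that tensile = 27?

temperature = 3

Intervening on temperature fixes its value directly, overriding its dependence on pressure.
Substituting into the tensile equation gives tensile = 4*temperature + 15.
Solve 4*temperature + 15 = 27: temperature = (27 - 15) / 4 = 3.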